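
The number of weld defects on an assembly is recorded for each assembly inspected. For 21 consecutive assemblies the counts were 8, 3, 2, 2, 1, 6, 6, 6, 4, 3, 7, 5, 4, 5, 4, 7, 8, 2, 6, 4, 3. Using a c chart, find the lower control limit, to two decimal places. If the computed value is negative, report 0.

c̄ = (8 + 3 + 2 + 2 + 1 + 6 + 6 + 6 + 4 + 3 + 7 + 5 + 4 + 5 + 4 + 7 + 8 + 2 + 6 + 4 + 3) / 21 = 96 / 21 = 4.5714
LCL = c̄ − 3√c̄ = 4.5714 − 3 × 2.1381 = -1.8428 → 0 (cannot be negative)

0.00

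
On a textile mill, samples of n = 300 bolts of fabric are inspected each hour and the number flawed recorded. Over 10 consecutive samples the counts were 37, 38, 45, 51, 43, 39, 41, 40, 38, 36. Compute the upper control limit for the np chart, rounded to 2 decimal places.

58.61

p̄ = Σdᵢ / (k·n) = 408 / (10 × 300) = 0.13600
UCL = np̄ + 3·√(np̄(1−p̄)) = 40.8000 + 3 × √(40.8000×0.86400) = 40.8000 + 3 × 5.9373 = 58.6118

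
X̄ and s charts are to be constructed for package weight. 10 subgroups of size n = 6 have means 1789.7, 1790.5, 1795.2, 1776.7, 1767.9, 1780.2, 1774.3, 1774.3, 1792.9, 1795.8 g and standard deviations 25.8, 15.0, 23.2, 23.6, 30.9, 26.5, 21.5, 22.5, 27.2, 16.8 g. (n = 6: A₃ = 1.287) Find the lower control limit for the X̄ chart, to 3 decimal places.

1753.763

X̄̄ = (1789.7 + 1790.5 + 1795.2 + 1776.7 + 1767.9 + 1780.2 + 1774.3 + 1774.3 + 1792.9 + 1795.8) / 10 = 1783.7500
s̄ = (25.8 + 15.0 + 23.2 + 23.6 + 30.9 + 26.5 + 21.5 + 22.5 + 27.2 + 16.8) / 10 = 23.3000
LCL = X̄̄ − A₃·s̄ = 1783.7500 − 1.287 × 23.3000 = 1753.7629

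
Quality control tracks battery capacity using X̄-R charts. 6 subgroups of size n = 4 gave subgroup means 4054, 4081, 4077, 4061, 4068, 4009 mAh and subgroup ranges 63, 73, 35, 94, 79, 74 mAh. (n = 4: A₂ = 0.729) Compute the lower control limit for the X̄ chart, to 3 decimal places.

4007.546

X̄̄ = (4054 + 4081 + 4077 + 4061 + 4068 + 4009) / 6 = 24350.0000 / 6 = 4058.3333
R̄ = (63 + 73 + 35 + 94 + 79 + 74) / 6 = 418.0000 / 6 = 69.6667
LCL = X̄̄ − A₂·R̄ = 4058.3333 − 0.729 × 69.6667 = 4007.5463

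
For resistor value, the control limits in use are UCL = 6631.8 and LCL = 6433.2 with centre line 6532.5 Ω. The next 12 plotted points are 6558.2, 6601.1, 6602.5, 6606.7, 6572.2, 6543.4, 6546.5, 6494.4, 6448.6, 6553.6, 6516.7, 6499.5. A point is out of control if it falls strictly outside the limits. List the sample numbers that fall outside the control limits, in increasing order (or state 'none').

All 12 points lie within [6433.2, 6631.8].

none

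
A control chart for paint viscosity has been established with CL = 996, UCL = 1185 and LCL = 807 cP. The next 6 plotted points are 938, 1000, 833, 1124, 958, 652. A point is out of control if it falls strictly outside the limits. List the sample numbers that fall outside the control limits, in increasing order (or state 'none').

6

Compare each point to [807, 1185]: sample 6 = 652 < LCL.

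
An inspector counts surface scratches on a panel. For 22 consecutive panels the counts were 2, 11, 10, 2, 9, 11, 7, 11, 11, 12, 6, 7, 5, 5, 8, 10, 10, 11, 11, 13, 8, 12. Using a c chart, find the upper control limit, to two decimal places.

c̄ = (2 + 11 + 10 + 2 + 9 + 11 + 7 + 11 + 11 + 12 + 6 + 7 + 5 + 5 + 8 + 10 + 10 + 11 + 11 + 13 + 8 + 12) / 22 = 192 / 22 = 8.7273
UCL = c̄ + 3√c̄ = 8.7273 + 3 × √8.7273 = 8.7273 + 3 × 2.9542 = 17.5899

17.59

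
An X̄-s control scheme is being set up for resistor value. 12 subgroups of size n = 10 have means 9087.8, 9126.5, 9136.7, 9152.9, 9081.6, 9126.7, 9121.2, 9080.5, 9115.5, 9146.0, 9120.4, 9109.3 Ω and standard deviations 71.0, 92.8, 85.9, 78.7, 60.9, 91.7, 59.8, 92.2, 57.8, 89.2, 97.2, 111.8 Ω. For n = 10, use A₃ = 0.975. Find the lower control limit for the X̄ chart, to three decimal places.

X̄̄ = (9087.8 + 9126.5 + 9136.7 + 9152.9 + 9081.6 + 9126.7 + 9121.2 + 9080.5 + 9115.5 + 9146.0 + 9120.4 + 9109.3) / 12 = 9117.0917
s̄ = (71.0 + 92.8 + 85.9 + 78.7 + 60.9 + 91.7 + 59.8 + 92.2 + 57.8 + 89.2 + 97.2 + 111.8) / 12 = 82.4167
LCL = X̄̄ − A₃·s̄ = 9117.0917 − 0.975 × 82.4167 = 9036.7354

9036.735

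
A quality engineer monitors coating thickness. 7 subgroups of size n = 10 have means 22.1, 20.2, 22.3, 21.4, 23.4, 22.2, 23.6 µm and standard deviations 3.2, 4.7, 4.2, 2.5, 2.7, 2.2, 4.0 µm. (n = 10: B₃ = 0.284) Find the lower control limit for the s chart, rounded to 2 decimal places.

s̄ = (3.2 + 4.7 + 4.2 + 2.5 + 2.7 + 2.2 + 4.0) / 7 = 3.3571
LCL_s = B₃·s̄ = 0.284 × 3.3571 = 0.9534

0.95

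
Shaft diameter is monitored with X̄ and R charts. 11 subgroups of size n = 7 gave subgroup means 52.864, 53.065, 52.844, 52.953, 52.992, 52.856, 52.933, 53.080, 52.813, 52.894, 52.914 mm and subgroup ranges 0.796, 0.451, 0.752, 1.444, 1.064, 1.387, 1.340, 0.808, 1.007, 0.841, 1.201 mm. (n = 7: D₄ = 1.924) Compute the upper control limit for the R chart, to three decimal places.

1.940

R̄ = (0.796 + 0.451 + 0.752 + 1.444 + 1.064 + 1.387 + 1.340 + 0.808 + 1.007 + 0.841 + 1.201) / 11 = 11.0910 / 11 = 1.0083
UCL_R = D₄·R̄ = 1.924 × 1.0083 = 1.9399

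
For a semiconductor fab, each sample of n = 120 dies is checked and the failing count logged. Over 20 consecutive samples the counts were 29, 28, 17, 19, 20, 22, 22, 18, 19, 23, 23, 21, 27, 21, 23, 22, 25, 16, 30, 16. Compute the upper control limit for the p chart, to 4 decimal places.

p̄ = Σdᵢ / (k·n) = 441 / (20 × 120) = 0.18375
UCL = p̄ + 3·√(p̄(1−p̄)/n) = 0.18375 + 3 × √(0.18375×0.81625/120) = 0.18375 + 3 × 0.03535 = 0.28981

0.2898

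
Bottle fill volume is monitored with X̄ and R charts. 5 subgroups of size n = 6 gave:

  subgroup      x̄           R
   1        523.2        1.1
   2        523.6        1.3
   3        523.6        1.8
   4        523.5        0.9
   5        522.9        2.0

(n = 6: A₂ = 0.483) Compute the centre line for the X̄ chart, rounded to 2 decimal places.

523.36

X̄̄ = (523.2 + 523.6 + 523.6 + 523.5 + 522.9) / 5 = 2616.8000 / 5 = 523.3600
CL = X̄̄ = 523.3600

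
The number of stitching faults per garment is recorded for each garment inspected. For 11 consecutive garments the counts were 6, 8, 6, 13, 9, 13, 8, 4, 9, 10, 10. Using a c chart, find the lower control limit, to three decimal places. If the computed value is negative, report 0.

0.000

c̄ = (6 + 8 + 6 + 13 + 9 + 13 + 8 + 4 + 9 + 10 + 10) / 11 = 96 / 11 = 8.7273
LCL = c̄ − 3√c̄ = 8.7273 − 3 × 2.9542 = -0.1353 → 0 (cannot be negative)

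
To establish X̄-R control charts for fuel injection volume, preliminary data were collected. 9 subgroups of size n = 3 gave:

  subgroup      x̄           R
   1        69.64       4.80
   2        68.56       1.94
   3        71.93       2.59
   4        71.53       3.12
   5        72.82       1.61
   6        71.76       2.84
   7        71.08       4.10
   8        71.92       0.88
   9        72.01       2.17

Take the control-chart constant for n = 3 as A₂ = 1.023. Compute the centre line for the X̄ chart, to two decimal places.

X̄̄ = (69.64 + 68.56 + 71.93 + 71.53 + 72.82 + 71.76 + 71.08 + 71.92 + 72.01) / 9 = 641.2500 / 9 = 71.2500
CL = X̄̄ = 71.2500

71.25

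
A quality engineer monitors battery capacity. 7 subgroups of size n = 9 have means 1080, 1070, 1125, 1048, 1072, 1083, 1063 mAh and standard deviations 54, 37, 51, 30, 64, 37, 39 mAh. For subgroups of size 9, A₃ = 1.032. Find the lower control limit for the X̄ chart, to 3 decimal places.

X̄̄ = (1080 + 1070 + 1125 + 1048 + 1072 + 1083 + 1063) / 7 = 1077.2857
s̄ = (54 + 37 + 51 + 30 + 64 + 37 + 39) / 7 = 44.5714
LCL = X̄̄ − A₃·s̄ = 1077.2857 − 1.032 × 44.5714 = 1031.2880

1031.288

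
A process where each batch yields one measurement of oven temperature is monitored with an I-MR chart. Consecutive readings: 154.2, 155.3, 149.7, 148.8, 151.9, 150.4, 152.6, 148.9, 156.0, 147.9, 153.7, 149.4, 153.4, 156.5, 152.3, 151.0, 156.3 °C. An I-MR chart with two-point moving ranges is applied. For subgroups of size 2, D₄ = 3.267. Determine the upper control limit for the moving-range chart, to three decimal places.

12.517

Moving ranges: 1.1, 5.6, 0.9, 3.1, 1.5, 2.2, 3.7, 7.1, 8.1, 5.8, 4.3, 4.0, 3.1, 4.2, 1.3, 5.3; M̄R̄ = 61.3000 / 16 = 3.8312
UCL_MR = D₄·M̄R̄ = 3.267 × 3.8312 = 12.5167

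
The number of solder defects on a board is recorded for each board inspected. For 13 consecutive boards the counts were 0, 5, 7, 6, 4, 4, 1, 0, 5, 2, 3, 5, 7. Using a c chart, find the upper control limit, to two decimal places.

9.59

c̄ = (0 + 5 + 7 + 6 + 4 + 4 + 1 + 0 + 5 + 2 + 3 + 5 + 7) / 13 = 49 / 13 = 3.7692
UCL = c̄ + 3√c̄ = 3.7692 + 3 × √3.7692 = 3.7692 + 3 × 1.9415 = 9.5936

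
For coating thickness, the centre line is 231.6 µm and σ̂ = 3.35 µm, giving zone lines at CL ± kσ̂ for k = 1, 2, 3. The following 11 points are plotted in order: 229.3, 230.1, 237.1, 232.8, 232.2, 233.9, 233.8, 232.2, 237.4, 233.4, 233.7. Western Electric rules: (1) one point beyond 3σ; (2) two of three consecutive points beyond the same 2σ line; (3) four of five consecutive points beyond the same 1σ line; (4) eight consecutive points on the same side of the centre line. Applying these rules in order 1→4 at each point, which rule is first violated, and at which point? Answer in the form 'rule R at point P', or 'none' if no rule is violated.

Zone of each point (C = within 1σ̂, B = 1σ̂–2σ̂, A = 2σ̂–3σ̂, * = beyond 3σ̂; sign = side of CL): 1:-C, 2:-C, 3:+B, 4:+C, 5:+C, 6:+C, 7:+C, 8:+C, 9:+B, 10:+C, 11:+C
Rule 4 (eight consecutive points on the same side of the centre line) is satisfied at point 10.

rule 4 at point 10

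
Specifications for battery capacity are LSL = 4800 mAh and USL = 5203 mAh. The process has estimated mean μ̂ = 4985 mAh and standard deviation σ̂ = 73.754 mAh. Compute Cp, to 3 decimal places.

0.911

Cp = (USL − LSL) / (6σ̂) = (5203 − 4800) / (6 × 73.754) = 403.0000 / 442.5240 = 0.9107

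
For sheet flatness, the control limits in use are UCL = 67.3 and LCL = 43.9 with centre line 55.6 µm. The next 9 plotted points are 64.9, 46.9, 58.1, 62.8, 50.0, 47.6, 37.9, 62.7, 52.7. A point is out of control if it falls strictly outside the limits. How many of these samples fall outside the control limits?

1

Compare each point to [43.9, 67.3]: sample 7 = 37.9 < LCL.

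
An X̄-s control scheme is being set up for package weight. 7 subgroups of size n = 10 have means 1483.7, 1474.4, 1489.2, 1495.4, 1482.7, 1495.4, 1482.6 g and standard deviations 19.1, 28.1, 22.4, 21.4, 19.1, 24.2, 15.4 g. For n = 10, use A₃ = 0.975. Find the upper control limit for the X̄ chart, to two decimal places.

1507.05

X̄̄ = (1483.7 + 1474.4 + 1489.2 + 1495.4 + 1482.7 + 1495.4 + 1482.6) / 7 = 1486.2000
s̄ = (19.1 + 28.1 + 22.4 + 21.4 + 19.1 + 24.2 + 15.4) / 7 = 21.3857
UCL = X̄̄ + A₃·s̄ = 1486.2000 + 0.975 × 21.3857 = 1507.0511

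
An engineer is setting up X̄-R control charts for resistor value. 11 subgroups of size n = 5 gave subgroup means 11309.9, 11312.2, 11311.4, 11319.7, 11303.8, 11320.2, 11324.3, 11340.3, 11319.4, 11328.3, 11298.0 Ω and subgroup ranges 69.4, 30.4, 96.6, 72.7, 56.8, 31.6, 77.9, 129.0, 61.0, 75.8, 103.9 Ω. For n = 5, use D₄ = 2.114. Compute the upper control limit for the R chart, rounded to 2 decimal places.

R̄ = (69.4 + 30.4 + 96.6 + 72.7 + 56.8 + 31.6 + 77.9 + 129.0 + 61.0 + 75.8 + 103.9) / 11 = 805.1000 / 11 = 73.1909
UCL_R = D₄·R̄ = 2.114 × 73.1909 = 154.7256

154.73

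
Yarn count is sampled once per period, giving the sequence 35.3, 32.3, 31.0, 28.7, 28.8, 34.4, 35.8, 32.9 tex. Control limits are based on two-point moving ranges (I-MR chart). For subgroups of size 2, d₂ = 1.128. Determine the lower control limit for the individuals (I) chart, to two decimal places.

26.09

X̄ = (35.3 + 32.3 + 31.0 + 28.7 + 28.8 + 34.4 + 35.8 + 32.9) / 8 = 32.4000
Moving ranges: 3.0, 1.3, 2.3, 0.1, 5.6, 1.4, 2.9; M̄R̄ = 16.6000 / 7 = 2.3714
LCL = X̄ − 3·M̄R̄/d₂ = 32.4000 − 3 × 2.3714 / 1.128 = 26.0930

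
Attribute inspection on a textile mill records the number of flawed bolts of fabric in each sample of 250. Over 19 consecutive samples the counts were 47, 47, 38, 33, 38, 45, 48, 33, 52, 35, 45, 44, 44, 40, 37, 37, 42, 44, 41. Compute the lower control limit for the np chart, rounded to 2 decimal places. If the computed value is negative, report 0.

p̄ = Σdᵢ / (k·n) = 790 / (19 × 250) = 0.16632
LCL = np̄ − 3·√(np̄(1−p̄)) = 41.5789 − 3 × 5.8876 = 23.9162

23.92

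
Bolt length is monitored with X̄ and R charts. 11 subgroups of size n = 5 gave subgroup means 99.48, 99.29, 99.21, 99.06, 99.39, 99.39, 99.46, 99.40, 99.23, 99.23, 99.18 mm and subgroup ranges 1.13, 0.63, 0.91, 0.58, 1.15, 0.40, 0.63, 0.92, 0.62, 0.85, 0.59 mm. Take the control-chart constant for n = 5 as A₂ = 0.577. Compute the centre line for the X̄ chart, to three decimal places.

99.302

X̄̄ = (99.48 + 99.29 + 99.21 + 99.06 + 99.39 + 99.39 + 99.46 + 99.40 + 99.23 + 99.23 + 99.18) / 11 = 1092.3200 / 11 = 99.3018
CL = X̄̄ = 99.3018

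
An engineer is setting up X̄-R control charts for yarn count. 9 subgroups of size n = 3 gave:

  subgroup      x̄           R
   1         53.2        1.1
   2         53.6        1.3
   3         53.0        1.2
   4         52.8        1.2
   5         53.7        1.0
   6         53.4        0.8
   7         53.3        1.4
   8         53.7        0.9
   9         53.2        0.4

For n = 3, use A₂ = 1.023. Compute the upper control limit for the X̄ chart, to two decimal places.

X̄̄ = (53.2 + 53.6 + 53.0 + 52.8 + 53.7 + 53.4 + 53.3 + 53.7 + 53.2) / 9 = 479.9000 / 9 = 53.3222
R̄ = (1.1 + 1.3 + 1.2 + 1.2 + 1.0 + 0.8 + 1.4 + 0.9 + 0.4) / 9 = 9.3000 / 9 = 1.0333
UCL = X̄̄ + A₂·R̄ = 53.3222 + 1.023 × 1.0333 = 54.3793

54.38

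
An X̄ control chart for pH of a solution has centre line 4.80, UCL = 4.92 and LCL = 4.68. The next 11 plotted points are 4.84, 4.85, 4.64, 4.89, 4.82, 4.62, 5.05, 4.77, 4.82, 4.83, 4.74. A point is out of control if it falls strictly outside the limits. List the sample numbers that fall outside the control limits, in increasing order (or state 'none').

Compare each point to [4.68, 4.92]: sample 3 = 4.64 < LCL; sample 6 = 4.62 < LCL; sample 7 = 5.05 > UCL.

3, 6, 7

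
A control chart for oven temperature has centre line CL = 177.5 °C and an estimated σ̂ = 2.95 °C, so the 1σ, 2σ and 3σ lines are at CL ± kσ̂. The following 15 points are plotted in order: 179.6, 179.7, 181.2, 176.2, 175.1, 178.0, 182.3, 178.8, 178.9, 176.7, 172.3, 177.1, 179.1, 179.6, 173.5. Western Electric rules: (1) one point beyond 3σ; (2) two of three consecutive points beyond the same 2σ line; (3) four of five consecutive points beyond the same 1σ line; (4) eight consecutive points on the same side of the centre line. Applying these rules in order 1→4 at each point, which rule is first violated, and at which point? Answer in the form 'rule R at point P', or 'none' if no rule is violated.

none

Zone of each point (C = within 1σ̂, B = 1σ̂–2σ̂, A = 2σ̂–3σ̂, * = beyond 3σ̂; sign = side of CL): 1:+C, 2:+C, 3:+B, 4:-C, 5:-C, 6:+C, 7:+B, 8:+C, 9:+C, 10:-C, 11:-B, 12:-C, 13:+C, 14:+C, 15:-B
No rule fires across all 15 points.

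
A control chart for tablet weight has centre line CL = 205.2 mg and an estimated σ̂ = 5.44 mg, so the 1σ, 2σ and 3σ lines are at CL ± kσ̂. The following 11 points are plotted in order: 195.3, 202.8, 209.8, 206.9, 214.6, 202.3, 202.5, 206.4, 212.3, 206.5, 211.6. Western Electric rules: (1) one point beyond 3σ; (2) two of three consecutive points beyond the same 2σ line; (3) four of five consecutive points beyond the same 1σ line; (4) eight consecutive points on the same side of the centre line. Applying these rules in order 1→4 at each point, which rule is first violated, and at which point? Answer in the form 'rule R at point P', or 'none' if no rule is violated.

Zone of each point (C = within 1σ̂, B = 1σ̂–2σ̂, A = 2σ̂–3σ̂, * = beyond 3σ̂; sign = side of CL): 1:-B, 2:-C, 3:+C, 4:+C, 5:+B, 6:-C, 7:-C, 8:+C, 9:+B, 10:+C, 11:+B
No rule fires across all 11 points.

none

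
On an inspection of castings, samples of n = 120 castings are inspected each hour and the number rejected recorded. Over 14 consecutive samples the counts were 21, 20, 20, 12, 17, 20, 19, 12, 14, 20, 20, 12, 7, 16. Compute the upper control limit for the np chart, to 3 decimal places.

p̄ = Σdᵢ / (k·n) = 230 / (14 × 120) = 0.13690
UCL = np̄ + 3·√(np̄(1−p̄)) = 16.4286 + 3 × √(16.4286×0.86310) = 16.4286 + 3 × 3.7656 = 27.7252

27.725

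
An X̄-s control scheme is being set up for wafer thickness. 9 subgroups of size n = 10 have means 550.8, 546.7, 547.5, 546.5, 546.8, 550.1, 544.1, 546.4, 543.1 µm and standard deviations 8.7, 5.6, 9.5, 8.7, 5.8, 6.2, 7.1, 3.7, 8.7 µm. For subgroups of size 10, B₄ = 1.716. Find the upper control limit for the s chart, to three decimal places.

12.203

s̄ = (8.7 + 5.6 + 9.5 + 8.7 + 5.8 + 6.2 + 7.1 + 3.7 + 8.7) / 9 = 7.1111
UCL_s = B₄·s̄ = 1.716 × 7.1111 = 12.2027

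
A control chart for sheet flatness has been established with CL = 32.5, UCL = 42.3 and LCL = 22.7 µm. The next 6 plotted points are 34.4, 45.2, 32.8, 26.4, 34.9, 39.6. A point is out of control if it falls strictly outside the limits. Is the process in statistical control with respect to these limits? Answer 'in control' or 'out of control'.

Compare each point to [22.7, 42.3]: sample 2 = 45.2 > UCL.

out of control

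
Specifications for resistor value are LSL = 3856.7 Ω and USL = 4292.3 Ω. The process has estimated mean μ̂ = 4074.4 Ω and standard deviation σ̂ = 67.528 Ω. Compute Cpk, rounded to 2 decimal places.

Cpu = (USL − μ̂) / (3σ̂) = (4292.3 − 4074.4) / (3 × 67.528) = 1.0756; Cpl = (μ̂ − LSL) / (3σ̂) = (4074.4 − 3856.7) / (3 × 67.528) = 1.0746; Cpk = min(Cpu, Cpl) = 1.0746

1.07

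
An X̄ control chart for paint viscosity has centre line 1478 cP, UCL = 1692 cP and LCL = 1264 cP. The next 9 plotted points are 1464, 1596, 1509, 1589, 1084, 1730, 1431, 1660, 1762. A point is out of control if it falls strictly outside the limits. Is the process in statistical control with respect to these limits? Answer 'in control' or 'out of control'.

Compare each point to [1264, 1692]: sample 5 = 1084 < LCL; sample 6 = 1730 > UCL; sample 9 = 1762 > UCL.

out of control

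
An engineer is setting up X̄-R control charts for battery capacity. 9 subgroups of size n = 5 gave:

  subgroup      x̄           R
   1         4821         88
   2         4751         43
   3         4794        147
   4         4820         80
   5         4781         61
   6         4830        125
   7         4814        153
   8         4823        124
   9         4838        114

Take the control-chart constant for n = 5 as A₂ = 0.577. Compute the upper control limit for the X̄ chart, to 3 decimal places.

X̄̄ = (4821 + 4751 + 4794 + 4820 + 4781 + 4830 + 4814 + 4823 + 4838) / 9 = 43272.0000 / 9 = 4808.0000
R̄ = (88 + 43 + 147 + 80 + 61 + 125 + 153 + 124 + 114) / 9 = 935.0000 / 9 = 103.8889
UCL = X̄̄ + A₂·R̄ = 4808.0000 + 0.577 × 103.8889 = 4867.9439

4867.944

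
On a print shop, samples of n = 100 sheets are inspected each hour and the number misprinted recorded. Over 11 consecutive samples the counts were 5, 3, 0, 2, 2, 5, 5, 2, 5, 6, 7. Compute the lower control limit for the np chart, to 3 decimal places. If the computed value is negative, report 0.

0.000

p̄ = Σdᵢ / (k·n) = 42 / (11 × 100) = 0.03818
LCL = np̄ − 3·√(np̄(1−p̄)) = 3.8182 − 3 × 1.9163 = -1.9309 → 0 (negative, so LCL = 0)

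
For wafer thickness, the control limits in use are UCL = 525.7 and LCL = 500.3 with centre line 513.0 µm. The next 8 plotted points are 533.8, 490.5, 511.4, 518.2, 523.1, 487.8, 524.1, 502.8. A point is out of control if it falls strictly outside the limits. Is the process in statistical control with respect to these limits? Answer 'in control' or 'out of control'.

out of control

Compare each point to [500.3, 525.7]: sample 1 = 533.8 > UCL; sample 2 = 490.5 < LCL; sample 6 = 487.8 < LCL.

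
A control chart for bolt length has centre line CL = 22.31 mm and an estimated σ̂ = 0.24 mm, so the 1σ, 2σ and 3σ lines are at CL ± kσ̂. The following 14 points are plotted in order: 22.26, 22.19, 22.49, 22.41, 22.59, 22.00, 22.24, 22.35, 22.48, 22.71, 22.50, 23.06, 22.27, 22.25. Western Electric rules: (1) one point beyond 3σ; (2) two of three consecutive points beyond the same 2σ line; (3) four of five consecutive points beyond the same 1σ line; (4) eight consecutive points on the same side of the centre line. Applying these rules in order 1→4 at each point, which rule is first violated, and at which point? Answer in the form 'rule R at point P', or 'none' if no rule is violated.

rule 1 at point 12

Zone of each point (C = within 1σ̂, B = 1σ̂–2σ̂, A = 2σ̂–3σ̂, * = beyond 3σ̂; sign = side of CL): 1:-C, 2:-C, 3:+C, 4:+C, 5:+B, 6:-B, 7:-C, 8:+C, 9:+C, 10:+B, 11:+C, 12:+*, 13:-C, 14:-C
Rule 1 (one point beyond the 3σ limits) is satisfied at point 12.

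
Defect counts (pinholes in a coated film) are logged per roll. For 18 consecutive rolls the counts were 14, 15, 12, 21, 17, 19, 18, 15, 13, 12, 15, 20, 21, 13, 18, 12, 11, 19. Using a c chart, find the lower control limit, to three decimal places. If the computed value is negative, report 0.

3.896

c̄ = (14 + 15 + 12 + 21 + 17 + 19 + 18 + 15 + 13 + 12 + 15 + 20 + 21 + 13 + 18 + 12 + 11 + 19) / 18 = 285 / 18 = 15.8333
LCL = c̄ − 3√c̄ = 15.8333 − 3 × 3.9791 = 3.8960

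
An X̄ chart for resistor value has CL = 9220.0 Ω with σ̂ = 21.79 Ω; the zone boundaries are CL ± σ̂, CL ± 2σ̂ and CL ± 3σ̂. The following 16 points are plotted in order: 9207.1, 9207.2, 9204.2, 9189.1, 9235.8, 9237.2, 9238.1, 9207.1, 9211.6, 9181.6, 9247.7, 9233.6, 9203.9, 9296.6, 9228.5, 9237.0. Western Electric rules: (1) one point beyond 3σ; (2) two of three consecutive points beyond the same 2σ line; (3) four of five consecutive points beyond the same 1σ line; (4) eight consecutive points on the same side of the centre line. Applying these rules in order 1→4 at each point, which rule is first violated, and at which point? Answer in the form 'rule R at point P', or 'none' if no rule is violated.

Zone of each point (C = within 1σ̂, B = 1σ̂–2σ̂, A = 2σ̂–3σ̂, * = beyond 3σ̂; sign = side of CL): 1:-C, 2:-C, 3:-C, 4:-B, 5:+C, 6:+C, 7:+C, 8:-C, 9:-C, 10:-B, 11:+B, 12:+C, 13:-C, 14:+*, 15:+C, 16:+C
Rule 1 (one point beyond the 3σ limits) is satisfied at point 14.

rule 1 at point 14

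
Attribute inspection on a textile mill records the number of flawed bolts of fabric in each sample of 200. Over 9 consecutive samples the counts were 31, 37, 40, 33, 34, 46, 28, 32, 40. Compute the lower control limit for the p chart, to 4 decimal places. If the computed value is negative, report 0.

0.0971

p̄ = Σdᵢ / (k·n) = 321 / (9 × 200) = 0.17833
LCL = p̄ − 3·√(p̄(1−p̄)/n) = 0.17833 − 3 × 0.02707 = 0.09713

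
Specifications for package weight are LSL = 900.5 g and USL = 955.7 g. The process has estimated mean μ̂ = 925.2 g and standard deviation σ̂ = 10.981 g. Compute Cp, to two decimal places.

0.84

Cp = (USL − LSL) / (6σ̂) = (955.7 − 900.5) / (6 × 10.981) = 55.2000 / 65.8860 = 0.8378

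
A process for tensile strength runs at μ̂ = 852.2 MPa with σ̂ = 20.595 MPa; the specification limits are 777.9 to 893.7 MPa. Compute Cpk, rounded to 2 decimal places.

Cpu = (USL − μ̂) / (3σ̂) = (893.7 − 852.2) / (3 × 20.595) = 0.6717; Cpl = (μ̂ − LSL) / (3σ̂) = (852.2 − 777.9) / (3 × 20.595) = 1.2026; Cpk = min(Cpu, Cpl) = 0.6717

0.67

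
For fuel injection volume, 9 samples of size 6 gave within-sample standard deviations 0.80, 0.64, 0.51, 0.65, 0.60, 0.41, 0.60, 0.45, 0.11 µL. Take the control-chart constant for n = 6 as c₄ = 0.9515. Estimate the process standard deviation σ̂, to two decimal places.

0.56

s̄ = (0.80 + 0.64 + 0.51 + 0.65 + 0.60 + 0.41 + 0.60 + 0.45 + 0.11) / 9 = 0.5300
σ̂ = s̄ / c₄ = 0.5300 / 0.9515 = 0.5570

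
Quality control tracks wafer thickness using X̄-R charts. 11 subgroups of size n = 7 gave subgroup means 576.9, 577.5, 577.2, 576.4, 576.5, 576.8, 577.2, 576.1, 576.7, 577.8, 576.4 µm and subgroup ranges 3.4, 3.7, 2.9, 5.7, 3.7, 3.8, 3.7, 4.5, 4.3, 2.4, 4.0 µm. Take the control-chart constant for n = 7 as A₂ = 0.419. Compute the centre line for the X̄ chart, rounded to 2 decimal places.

X̄̄ = (576.9 + 577.5 + 577.2 + 576.4 + 576.5 + 576.8 + 577.2 + 576.1 + 576.7 + 577.8 + 576.4) / 11 = 6345.5000 / 11 = 576.8636
CL = X̄̄ = 576.8636

576.86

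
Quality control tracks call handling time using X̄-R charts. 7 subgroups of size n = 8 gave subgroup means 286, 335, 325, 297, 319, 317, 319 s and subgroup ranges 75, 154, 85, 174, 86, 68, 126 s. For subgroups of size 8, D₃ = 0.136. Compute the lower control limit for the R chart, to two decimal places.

R̄ = (75 + 154 + 85 + 174 + 86 + 68 + 126) / 7 = 768.0000 / 7 = 109.7143
LCL_R = D₃·R̄ = 0.136 × 109.7143 = 14.9211

14.92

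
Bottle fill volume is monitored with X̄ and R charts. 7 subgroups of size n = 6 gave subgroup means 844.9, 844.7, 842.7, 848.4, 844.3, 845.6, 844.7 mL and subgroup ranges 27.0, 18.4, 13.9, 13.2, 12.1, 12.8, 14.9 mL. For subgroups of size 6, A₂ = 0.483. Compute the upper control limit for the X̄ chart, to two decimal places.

X̄̄ = (844.9 + 844.7 + 842.7 + 848.4 + 844.3 + 845.6 + 844.7) / 7 = 5915.3000 / 7 = 845.0429
R̄ = (27.0 + 18.4 + 13.9 + 13.2 + 12.1 + 12.8 + 14.9) / 7 = 112.3000 / 7 = 16.0429
UCL = X̄̄ + A₂·R̄ = 845.0429 + 0.483 × 16.0429 = 852.7916

852.79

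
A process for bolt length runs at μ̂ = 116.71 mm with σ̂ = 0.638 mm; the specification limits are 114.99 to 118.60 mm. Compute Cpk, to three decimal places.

Cpu = (USL − μ̂) / (3σ̂) = (118.60 − 116.71) / (3 × 0.638) = 0.9875; Cpl = (μ̂ − LSL) / (3σ̂) = (116.71 − 114.99) / (3 × 0.638) = 0.8986; Cpk = min(Cpu, Cpl) = 0.8986

0.899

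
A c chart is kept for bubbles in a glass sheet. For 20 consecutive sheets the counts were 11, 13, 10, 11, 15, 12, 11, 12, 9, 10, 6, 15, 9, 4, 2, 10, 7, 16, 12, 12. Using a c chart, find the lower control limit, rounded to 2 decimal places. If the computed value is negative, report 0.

0.70

c̄ = (11 + 13 + 10 + 11 + 15 + 12 + 11 + 12 + 9 + 10 + 6 + 15 + 9 + 4 + 2 + 10 + 7 + 16 + 12 + 12) / 20 = 207 / 20 = 10.3500
LCL = c̄ − 3√c̄ = 10.3500 − 3 × 3.2171 = 0.6986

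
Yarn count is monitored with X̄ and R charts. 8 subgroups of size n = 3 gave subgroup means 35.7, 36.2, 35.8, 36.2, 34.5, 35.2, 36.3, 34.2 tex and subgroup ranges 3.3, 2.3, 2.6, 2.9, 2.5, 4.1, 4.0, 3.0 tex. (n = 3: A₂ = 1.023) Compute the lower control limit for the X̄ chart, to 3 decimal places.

X̄̄ = (35.7 + 36.2 + 35.8 + 36.2 + 34.5 + 35.2 + 36.3 + 34.2) / 8 = 284.1000 / 8 = 35.5125
R̄ = (3.3 + 2.3 + 2.6 + 2.9 + 2.5 + 4.1 + 4.0 + 3.0) / 8 = 24.7000 / 8 = 3.0875
LCL = X̄̄ − A₂·R̄ = 35.5125 − 1.023 × 3.0875 = 32.3540

32.354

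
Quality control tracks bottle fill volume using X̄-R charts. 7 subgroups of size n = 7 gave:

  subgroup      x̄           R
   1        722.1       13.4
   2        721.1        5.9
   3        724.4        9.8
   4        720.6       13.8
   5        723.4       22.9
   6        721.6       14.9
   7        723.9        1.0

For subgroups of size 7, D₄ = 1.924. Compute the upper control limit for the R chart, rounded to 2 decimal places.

R̄ = (13.4 + 5.9 + 9.8 + 13.8 + 22.9 + 14.9 + 1.0) / 7 = 81.7000 / 7 = 11.6714
UCL_R = D₄·R̄ = 1.924 × 11.6714 = 22.4558

22.46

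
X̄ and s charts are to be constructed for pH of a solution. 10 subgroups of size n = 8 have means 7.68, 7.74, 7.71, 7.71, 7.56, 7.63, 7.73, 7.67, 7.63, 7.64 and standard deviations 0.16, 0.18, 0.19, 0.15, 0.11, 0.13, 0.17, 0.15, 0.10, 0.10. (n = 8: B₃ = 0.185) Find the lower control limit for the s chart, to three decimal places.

s̄ = (0.16 + 0.18 + 0.19 + 0.15 + 0.11 + 0.13 + 0.17 + 0.15 + 0.10 + 0.10) / 10 = 0.1440
LCL_s = B₃·s̄ = 0.185 × 0.1440 = 0.0266

0.027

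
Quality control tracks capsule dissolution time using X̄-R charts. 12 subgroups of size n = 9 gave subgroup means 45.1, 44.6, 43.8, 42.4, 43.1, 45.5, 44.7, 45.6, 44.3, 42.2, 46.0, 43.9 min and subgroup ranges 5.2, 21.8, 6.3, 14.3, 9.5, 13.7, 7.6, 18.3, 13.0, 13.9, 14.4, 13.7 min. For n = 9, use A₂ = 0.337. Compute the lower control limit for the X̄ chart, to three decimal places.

X̄̄ = (45.1 + 44.6 + 43.8 + 42.4 + 43.1 + 45.5 + 44.7 + 45.6 + 44.3 + 42.2 + 46.0 + 43.9) / 12 = 531.2000 / 12 = 44.2667
R̄ = (5.2 + 21.8 + 6.3 + 14.3 + 9.5 + 13.7 + 7.6 + 18.3 + 13.0 + 13.9 + 14.4 + 13.7) / 12 = 151.7000 / 12 = 12.6417
LCL = X̄̄ − A₂·R̄ = 44.2667 − 0.337 × 12.6417 = 40.0064

40.006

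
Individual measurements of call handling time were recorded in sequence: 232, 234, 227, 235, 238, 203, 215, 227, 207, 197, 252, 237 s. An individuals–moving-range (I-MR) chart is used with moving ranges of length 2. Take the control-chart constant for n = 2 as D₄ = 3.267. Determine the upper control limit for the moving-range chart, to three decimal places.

Moving ranges: 2, 7, 8, 3, 35, 12, 12, 20, 10, 55, 15; M̄R̄ = 179.0000 / 11 = 16.2727
UCL_MR = D₄·M̄R̄ = 3.267 × 16.2727 = 53.1630

53.163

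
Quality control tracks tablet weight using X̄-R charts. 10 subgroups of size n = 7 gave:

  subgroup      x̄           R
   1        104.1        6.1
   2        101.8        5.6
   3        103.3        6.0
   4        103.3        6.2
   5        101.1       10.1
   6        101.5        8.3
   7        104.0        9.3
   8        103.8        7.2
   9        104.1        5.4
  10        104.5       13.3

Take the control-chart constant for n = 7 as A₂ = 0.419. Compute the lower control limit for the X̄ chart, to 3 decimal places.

99.903

X̄̄ = (104.1 + 101.8 + 103.3 + 103.3 + 101.1 + 101.5 + 104.0 + 103.8 + 104.1 + 104.5) / 10 = 1031.5000 / 10 = 103.1500
R̄ = (6.1 + 5.6 + 6.0 + 6.2 + 10.1 + 8.3 + 9.3 + 7.2 + 5.4 + 13.3) / 10 = 77.5000 / 10 = 7.7500
LCL = X̄̄ − A₂·R̄ = 103.1500 − 0.419 × 7.7500 = 99.9028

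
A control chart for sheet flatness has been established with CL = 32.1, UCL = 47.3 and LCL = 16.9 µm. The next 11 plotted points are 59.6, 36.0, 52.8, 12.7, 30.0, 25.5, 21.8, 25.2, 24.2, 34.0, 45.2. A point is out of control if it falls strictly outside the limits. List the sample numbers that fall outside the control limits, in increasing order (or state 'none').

Compare each point to [16.9, 47.3]: sample 1 = 59.6 > UCL; sample 3 = 52.8 > UCL; sample 4 = 12.7 < LCL.

1, 3, 4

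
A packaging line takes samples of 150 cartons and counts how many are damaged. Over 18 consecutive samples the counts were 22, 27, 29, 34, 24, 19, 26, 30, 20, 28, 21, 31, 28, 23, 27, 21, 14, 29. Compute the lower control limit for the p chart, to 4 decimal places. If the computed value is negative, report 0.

0.0762

p̄ = Σdᵢ / (k·n) = 453 / (18 × 150) = 0.16778
LCL = p̄ − 3·√(p̄(1−p̄)/n) = 0.16778 − 3 × 0.03051 = 0.07625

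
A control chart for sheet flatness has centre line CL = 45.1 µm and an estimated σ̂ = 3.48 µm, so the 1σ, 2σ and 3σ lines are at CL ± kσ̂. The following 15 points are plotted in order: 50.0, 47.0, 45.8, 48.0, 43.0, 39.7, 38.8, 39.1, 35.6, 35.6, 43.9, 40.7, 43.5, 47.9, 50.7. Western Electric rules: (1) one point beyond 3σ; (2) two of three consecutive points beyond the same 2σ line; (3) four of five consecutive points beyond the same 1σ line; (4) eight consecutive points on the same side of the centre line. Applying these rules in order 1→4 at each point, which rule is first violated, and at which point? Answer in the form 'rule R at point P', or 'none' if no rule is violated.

Zone of each point (C = within 1σ̂, B = 1σ̂–2σ̂, A = 2σ̂–3σ̂, * = beyond 3σ̂; sign = side of CL): 1:+B, 2:+C, 3:+C, 4:+C, 5:-C, 6:-B, 7:-B, 8:-B, 9:-A, 10:-A, 11:-C, 12:-B, 13:-C, 14:+C, 15:+B
Rule 3 (four of five consecutive points beyond the same 1σ limit) is satisfied at point 9.

rule 3 at point 9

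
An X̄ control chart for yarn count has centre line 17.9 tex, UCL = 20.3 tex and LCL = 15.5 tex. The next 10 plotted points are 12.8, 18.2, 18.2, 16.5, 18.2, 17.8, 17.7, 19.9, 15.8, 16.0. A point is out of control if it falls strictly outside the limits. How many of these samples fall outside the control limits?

Compare each point to [15.5, 20.3]: sample 1 = 12.8 < LCL.

1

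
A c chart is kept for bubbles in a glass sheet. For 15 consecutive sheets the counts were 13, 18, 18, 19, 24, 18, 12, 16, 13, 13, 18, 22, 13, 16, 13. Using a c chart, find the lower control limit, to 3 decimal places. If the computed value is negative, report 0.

4.251

c̄ = (13 + 18 + 18 + 19 + 24 + 18 + 12 + 16 + 13 + 13 + 18 + 22 + 13 + 16 + 13) / 15 = 246 / 15 = 16.4000
LCL = c̄ − 3√c̄ = 16.4000 − 3 × 4.0497 = 4.2509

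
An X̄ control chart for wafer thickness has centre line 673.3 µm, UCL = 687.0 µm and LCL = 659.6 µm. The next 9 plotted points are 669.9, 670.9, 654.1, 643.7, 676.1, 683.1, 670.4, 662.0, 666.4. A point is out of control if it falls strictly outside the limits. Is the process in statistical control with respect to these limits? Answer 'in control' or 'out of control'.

Compare each point to [659.6, 687.0]: sample 3 = 654.1 < LCL; sample 4 = 643.7 < LCL.

out of control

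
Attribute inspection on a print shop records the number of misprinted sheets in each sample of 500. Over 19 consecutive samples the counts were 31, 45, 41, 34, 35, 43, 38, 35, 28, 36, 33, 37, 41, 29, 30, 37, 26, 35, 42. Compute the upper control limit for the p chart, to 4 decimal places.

p̄ = Σdᵢ / (k·n) = 676 / (19 × 500) = 0.07116
UCL = p̄ + 3·√(p̄(1−p̄)/n) = 0.07116 + 3 × √(0.07116×0.92884/500) = 0.07116 + 3 × 0.01150 = 0.10565

0.1056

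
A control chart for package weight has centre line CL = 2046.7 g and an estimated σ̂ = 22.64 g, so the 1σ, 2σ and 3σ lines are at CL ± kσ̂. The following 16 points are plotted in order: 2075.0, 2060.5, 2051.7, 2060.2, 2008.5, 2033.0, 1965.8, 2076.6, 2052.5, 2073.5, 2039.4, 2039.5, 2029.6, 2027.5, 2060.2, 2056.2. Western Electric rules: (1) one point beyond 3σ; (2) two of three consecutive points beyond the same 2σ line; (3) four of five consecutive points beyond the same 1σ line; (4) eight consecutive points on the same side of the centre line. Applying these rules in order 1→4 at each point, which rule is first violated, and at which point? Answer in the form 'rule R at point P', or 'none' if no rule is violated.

Zone of each point (C = within 1σ̂, B = 1σ̂–2σ̂, A = 2σ̂–3σ̂, * = beyond 3σ̂; sign = side of CL): 1:+B, 2:+C, 3:+C, 4:+C, 5:-B, 6:-C, 7:-*, 8:+B, 9:+C, 10:+B, 11:-C, 12:-C, 13:-C, 14:-C, 15:+C, 16:+C
Rule 1 (one point beyond the 3σ limits) is satisfied at point 7.

rule 1 at point 7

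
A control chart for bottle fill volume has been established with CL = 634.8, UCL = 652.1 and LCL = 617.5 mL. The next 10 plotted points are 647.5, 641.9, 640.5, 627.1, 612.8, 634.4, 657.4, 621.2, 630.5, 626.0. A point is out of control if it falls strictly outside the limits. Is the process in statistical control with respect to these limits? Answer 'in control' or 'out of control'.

out of control

Compare each point to [617.5, 652.1]: sample 5 = 612.8 < LCL; sample 7 = 657.4 > UCL.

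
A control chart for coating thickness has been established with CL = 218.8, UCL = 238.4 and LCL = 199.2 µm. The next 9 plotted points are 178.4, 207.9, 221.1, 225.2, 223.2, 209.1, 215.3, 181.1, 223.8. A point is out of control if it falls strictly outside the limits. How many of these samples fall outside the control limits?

2

Compare each point to [199.2, 238.4]: sample 1 = 178.4 < LCL; sample 8 = 181.1 < LCL.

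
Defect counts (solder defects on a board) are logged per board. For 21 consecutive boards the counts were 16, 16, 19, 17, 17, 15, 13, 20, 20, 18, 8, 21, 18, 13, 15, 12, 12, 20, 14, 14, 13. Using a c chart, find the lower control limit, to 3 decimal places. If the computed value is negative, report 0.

3.852

c̄ = (16 + 16 + 19 + 17 + 17 + 15 + 13 + 20 + 20 + 18 + 8 + 21 + 18 + 13 + 15 + 12 + 12 + 20 + 14 + 14 + 13) / 21 = 331 / 21 = 15.7619
LCL = c̄ − 3√c̄ = 15.7619 − 3 × 3.9701 = 3.8515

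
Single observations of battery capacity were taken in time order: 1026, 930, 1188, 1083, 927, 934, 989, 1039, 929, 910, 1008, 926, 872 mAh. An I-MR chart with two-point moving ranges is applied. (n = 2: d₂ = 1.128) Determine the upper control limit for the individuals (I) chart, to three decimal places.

X̄ = (1026 + 930 + 1188 + 1083 + 927 + 934 + 989 + 1039 + 929 + 910 + 1008 + 926 + 872) / 13 = 981.6154
Moving ranges: 96, 258, 105, 156, 7, 55, 50, 110, 19, 98, 82, 54; M̄R̄ = 1090.0000 / 12 = 90.8333
UCL = X̄ + 3·M̄R̄/d₂ = 981.6154 + 3 × 90.8333 / 1.128 = 1223.1934

1223.193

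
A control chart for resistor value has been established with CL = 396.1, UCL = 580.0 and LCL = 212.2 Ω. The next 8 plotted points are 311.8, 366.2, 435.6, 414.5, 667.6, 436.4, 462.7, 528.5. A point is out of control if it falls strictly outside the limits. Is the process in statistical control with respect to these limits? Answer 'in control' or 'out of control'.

Compare each point to [212.2, 580.0]: sample 5 = 667.6 > UCL.

out of control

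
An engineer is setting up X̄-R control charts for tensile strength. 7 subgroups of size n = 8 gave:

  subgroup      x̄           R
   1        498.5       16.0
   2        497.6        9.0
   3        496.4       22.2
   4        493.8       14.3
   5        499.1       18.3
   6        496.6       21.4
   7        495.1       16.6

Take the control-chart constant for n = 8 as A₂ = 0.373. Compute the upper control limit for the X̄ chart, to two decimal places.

503.01

X̄̄ = (498.5 + 497.6 + 496.4 + 493.8 + 499.1 + 496.6 + 495.1) / 7 = 3477.1000 / 7 = 496.7286
R̄ = (16.0 + 9.0 + 22.2 + 14.3 + 18.3 + 21.4 + 16.6) / 7 = 117.8000 / 7 = 16.8286
UCL = X̄̄ + A₂·R̄ = 496.7286 + 0.373 × 16.8286 = 503.0056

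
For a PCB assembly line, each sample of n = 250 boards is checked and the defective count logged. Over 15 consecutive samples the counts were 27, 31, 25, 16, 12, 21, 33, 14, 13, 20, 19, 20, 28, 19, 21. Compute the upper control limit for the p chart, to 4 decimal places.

0.1380

p̄ = Σdᵢ / (k·n) = 319 / (15 × 250) = 0.08507
UCL = p̄ + 3·√(p̄(1−p̄)/n) = 0.08507 + 3 × √(0.08507×0.91493/250) = 0.08507 + 3 × 0.01764 = 0.13800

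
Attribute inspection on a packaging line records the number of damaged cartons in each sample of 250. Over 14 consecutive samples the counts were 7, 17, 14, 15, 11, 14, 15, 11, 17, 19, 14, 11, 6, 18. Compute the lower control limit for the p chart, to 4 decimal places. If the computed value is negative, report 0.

0.0111

p̄ = Σdᵢ / (k·n) = 189 / (14 × 250) = 0.05400
LCL = p̄ − 3·√(p̄(1−p̄)/n) = 0.05400 − 3 × 0.01429 = 0.01112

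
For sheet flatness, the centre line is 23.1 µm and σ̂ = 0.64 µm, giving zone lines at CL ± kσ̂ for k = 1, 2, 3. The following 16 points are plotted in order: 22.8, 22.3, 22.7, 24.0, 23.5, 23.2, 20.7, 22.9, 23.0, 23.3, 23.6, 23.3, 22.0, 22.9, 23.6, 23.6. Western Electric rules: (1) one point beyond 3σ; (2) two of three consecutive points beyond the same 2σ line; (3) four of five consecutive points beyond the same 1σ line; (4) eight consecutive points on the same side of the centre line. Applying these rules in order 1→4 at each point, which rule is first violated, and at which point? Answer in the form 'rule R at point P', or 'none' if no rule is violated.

Zone of each point (C = within 1σ̂, B = 1σ̂–2σ̂, A = 2σ̂–3σ̂, * = beyond 3σ̂; sign = side of CL): 1:-C, 2:-B, 3:-C, 4:+B, 5:+C, 6:+C, 7:-*, 8:-C, 9:-C, 10:+C, 11:+C, 12:+C, 13:-B, 14:-C, 15:+C, 16:+C
Rule 1 (one point beyond the 3σ limits) is satisfied at point 7.

rule 1 at point 7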